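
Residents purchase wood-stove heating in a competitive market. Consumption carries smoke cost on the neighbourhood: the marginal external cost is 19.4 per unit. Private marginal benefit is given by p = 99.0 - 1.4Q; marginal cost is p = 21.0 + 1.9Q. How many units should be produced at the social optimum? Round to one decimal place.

Q* = 17.8

Social marginal benefit = demand − MEC = 79.6 - 1.4Q.
Set SMB = MC: 79.6 - 1.4Q = 21.0 + 1.9Q → Q* = 17.7576.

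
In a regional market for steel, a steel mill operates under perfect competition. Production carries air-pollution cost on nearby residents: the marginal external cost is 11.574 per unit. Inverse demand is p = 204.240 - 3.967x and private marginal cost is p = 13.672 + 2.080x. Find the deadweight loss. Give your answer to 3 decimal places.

Market equilibrium (private): 13.672 + 2.080x = 204.240 - 3.967x → x_m = 31.5145.
Social marginal cost = private MC + MEC = 25.246 + 2.080x.
Set SMC = demand: 25.246 + 2.080x = 204.240 - 3.967x → x* = 29.6005.
Between x* and x_m the wedge SMC − demand runs linearly from 0 to MEC(x_m), so the loss is a triangle.
DWL = ½ × 1.9140 × 11.5740 = 11.0763.

DWL = 11.076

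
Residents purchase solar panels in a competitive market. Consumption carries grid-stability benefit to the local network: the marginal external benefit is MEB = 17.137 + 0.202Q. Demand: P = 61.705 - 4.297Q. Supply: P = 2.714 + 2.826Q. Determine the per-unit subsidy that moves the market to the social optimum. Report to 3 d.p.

subsidy = 19.359 per unit

Social marginal benefit = demand + MEB = 78.842 - 4.095Q.
Set SMB = MC: 78.842 - 4.095Q = 2.714 + 2.826Q → Q* = 10.9996.
The Pigouvian subsidy equals MEB at Q*: 17.137 + 0.202×10.9996 = 19.3589.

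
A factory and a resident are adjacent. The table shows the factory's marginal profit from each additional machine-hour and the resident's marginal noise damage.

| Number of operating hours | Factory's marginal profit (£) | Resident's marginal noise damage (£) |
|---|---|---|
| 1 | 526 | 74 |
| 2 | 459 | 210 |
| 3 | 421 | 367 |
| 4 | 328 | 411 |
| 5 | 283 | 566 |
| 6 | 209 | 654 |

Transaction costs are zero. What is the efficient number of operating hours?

3

Bargaining reaches the level where marginal profit last exceeds marginal noise damage.
That holds through level 3 (421 ≥ 367) but not at 4 (328 < 411).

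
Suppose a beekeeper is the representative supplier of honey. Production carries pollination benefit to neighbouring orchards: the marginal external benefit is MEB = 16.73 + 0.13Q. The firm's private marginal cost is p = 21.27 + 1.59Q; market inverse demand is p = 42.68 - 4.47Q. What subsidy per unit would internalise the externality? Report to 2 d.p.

Social marginal cost = private MC − MEB = 4.54 + 1.46Q.
Set SMC = demand: 4.54 + 1.46Q = 42.68 - 4.47Q → Q* = 6.4317.
The Pigouvian subsidy equals MEB at Q*: 16.73 + 0.13×6.4317 = 17.5661.

subsidy = 17.57 per unit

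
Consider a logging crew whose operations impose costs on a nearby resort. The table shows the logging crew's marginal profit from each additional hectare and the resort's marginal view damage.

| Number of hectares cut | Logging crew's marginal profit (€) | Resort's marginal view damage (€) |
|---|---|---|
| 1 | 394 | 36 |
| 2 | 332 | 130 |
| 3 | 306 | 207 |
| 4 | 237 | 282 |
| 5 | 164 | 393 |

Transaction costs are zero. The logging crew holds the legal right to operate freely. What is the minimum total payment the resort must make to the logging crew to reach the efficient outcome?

Left alone the logging crew would choose level 5 (marginal profit stays positive).
Efficient level: k* = 3 (marginal profit ≥ marginal view damage through 3).
The resort must at least cover the logging crew's forgone profit from cutting 5→3: 237 + 164 = 401.

€401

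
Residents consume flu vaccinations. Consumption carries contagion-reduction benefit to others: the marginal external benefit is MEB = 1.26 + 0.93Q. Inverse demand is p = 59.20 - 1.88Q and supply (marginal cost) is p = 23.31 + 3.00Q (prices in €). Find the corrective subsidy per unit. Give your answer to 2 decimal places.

subsidy = €10.01 per unit

Social marginal benefit = demand + MEB = 60.46 - 0.95Q.
Set SMB = MC: 60.46 - 0.95Q = 23.31 + 3.00Q → Q* = 9.4051.
The Pigouvian subsidy equals MEB at Q*: 1.26 + 0.93×9.4051 = 10.0067.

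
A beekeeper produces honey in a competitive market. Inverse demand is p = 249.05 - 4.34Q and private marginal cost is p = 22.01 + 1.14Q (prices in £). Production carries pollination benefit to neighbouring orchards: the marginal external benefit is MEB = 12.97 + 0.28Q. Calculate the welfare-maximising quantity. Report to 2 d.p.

Social marginal cost = private MC − MEB = 9.04 + 0.86Q.
Set SMC = demand: 9.04 + 0.86Q = 249.05 - 4.34Q → Q* = 46.1558.

Q* = 46.16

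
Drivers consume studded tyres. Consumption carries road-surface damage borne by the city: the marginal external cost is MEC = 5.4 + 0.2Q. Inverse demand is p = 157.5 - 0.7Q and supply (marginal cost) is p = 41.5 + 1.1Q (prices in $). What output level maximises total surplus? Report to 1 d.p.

Q* = 55.3

Social marginal benefit = demand − MEC = 152.1 - 0.9Q.
Set SMB = MC: 152.1 - 0.9Q = 41.5 + 1.1Q → Q* = 55.3000.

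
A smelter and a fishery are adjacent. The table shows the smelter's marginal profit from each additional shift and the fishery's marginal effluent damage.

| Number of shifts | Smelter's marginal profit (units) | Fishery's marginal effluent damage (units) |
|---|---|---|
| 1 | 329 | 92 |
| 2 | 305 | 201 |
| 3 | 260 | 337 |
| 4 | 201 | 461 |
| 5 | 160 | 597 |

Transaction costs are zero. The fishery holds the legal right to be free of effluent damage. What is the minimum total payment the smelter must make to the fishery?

293

Efficient level: marginal profit ≥ marginal effluent damage through level 2, so k* = 2.
With the fishery holding the right, the smelter must at least compensate total damage at k*: 92 + 201 = 293.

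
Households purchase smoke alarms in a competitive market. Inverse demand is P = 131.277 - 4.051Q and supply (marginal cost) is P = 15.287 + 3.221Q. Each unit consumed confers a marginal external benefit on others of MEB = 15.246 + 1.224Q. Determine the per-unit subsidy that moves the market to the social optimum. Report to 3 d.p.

Social marginal benefit = demand + MEB = 146.523 - 2.827Q.
Set SMB = MC: 146.523 - 2.827Q = 15.287 + 3.221Q → Q* = 21.6991.
The Pigouvian subsidy equals MEB at Q*: 15.246 + 1.224×21.6991 = 41.8057.

subsidy = 41.806 per unit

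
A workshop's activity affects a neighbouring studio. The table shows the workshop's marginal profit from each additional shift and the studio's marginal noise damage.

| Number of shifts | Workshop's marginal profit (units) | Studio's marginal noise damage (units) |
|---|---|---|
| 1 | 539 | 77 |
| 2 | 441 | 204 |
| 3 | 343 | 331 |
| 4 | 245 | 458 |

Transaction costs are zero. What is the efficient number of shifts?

3

Bargaining reaches the level where marginal profit last exceeds marginal noise damage.
That holds through level 3 (343 ≥ 331) but not at 4 (245 < 458).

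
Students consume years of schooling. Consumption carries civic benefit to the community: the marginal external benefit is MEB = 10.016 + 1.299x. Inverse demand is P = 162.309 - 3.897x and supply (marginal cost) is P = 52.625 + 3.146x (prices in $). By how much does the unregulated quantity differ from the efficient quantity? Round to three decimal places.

5.266 units

Market equilibrium (private): 52.625 + 3.146x = 162.309 - 3.897x → x_m = 15.5735.
Social marginal benefit = demand + MEB = 172.325 - 2.598x.
Set SMB = MC: 172.325 - 2.598x = 52.625 + 3.146x → x* = 20.8391.
Gap = |15.5735 − 20.8391| = 5.2656.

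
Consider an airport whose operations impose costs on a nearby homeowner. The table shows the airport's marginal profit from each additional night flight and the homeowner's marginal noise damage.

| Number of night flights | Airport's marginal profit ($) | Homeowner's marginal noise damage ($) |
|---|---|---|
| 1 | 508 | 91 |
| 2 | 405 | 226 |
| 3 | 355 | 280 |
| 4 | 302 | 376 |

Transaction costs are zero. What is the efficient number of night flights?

Bargaining reaches the level where marginal profit last exceeds marginal noise damage.
That holds through level 3 (355 ≥ 280) but not at 4 (302 < 376).

3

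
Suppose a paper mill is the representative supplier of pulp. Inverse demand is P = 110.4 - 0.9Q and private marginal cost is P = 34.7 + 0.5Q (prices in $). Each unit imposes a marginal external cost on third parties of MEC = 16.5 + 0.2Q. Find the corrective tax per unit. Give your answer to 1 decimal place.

Social marginal cost = private MC + MEC = 51.2 + 0.7Q.
Set SMC = demand: 51.2 + 0.7Q = 110.4 - 0.9Q → Q* = 37.0000.
The Pigouvian tax equals MEC at Q*: 16.5 + 0.2×37.0000 = 23.9000.

tax = $23.9 per unit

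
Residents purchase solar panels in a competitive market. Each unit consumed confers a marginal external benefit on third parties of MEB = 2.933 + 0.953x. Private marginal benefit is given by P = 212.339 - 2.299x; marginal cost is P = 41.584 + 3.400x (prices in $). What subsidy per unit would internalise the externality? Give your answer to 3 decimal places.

subsidy = $37.810 per unit

Social marginal benefit = demand + MEB = 215.272 - 1.346x.
Set SMB = MC: 215.272 - 1.346x = 41.584 + 3.400x → x* = 36.5967.
The Pigouvian subsidy equals MEB at x*: 2.933 + 0.953×36.5967 = 37.8097.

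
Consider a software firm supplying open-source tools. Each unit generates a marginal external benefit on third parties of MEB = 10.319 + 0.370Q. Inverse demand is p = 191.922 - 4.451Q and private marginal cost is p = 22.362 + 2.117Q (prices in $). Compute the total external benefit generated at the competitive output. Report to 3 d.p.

Market equilibrium (private): 22.362 + 2.117Q = 191.922 - 4.451Q → Q_m = 25.8161.
Total external benefit = ∫₀^{Q_m} (10.319 + 0.370Q) dQ = 10.319×25.8161 + ½×0.370×25.8161² = 389.6935.

$389.693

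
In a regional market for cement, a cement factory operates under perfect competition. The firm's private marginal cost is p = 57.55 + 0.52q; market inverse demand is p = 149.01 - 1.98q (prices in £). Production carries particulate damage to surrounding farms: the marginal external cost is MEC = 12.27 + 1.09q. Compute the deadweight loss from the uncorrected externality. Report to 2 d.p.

DWL = £378.73

Market equilibrium (private): 57.55 + 0.52q = 149.01 - 1.98q → q_m = 36.5840.
Social marginal cost = private MC + MEC = 69.82 + 1.61q.
Set SMC = demand: 69.82 + 1.61q = 149.01 - 1.98q → q* = 22.0585.
The loss is the area between SMC and demand from q* to q_m; with linear curves that's a triangle of height MEC(q_m).
DWL = ½ × 14.5255 × 52.1466 = 378.7277.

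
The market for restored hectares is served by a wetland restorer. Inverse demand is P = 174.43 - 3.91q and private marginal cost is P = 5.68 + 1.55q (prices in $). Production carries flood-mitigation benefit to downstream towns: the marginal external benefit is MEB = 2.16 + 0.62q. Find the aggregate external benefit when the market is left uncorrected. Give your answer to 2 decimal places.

Market equilibrium (private): 5.68 + 1.55q = 174.43 - 3.91q → q_m = 30.9066.
Total external benefit = ∫₀^{q_m} (2.16 + 0.62q) dq = 2.16×30.9066 + ½×0.62×30.9066² = 362.8758.

$362.88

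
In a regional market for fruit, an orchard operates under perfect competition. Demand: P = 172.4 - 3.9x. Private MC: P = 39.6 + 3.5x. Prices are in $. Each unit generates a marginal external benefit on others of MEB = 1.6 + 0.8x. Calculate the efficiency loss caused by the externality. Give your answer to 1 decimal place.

DWL = $19.3

Market equilibrium (private): 39.6 + 3.5x = 172.4 - 3.9x → x_m = 17.9459.
Social marginal cost = private MC − MEB = 38.0 + 2.7x.
Set SMC = demand: 38.0 + 2.7x = 172.4 - 3.9x → x* = 20.3636.
Between x* and x_m the wedge demand − SMC runs linearly from 0 to MEB(x_m), so the loss is a triangle.
DWL = ½ × 2.4177 × 15.9568 = 19.2894.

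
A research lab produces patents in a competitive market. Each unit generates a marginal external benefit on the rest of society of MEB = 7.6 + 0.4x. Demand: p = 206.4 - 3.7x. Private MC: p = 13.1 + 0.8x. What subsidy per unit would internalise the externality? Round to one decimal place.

Social marginal cost = private MC − MEB = 5.5 + 0.4x.
Set SMC = demand: 5.5 + 0.4x = 206.4 - 3.7x → x* = 49.0000.
The Pigouvian subsidy equals MEB at x*: 7.6 + 0.4×49.0000 = 27.2000.

subsidy = 27.2 per unit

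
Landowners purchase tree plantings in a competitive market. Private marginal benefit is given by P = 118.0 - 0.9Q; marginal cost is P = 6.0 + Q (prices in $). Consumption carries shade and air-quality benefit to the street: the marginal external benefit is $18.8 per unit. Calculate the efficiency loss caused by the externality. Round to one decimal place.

Market equilibrium (private): 6.0 + Q = 118.0 - 0.9Q → Q_m = 58.9474.
Social marginal benefit = demand + MEB = 136.8 - 0.9Q.
Set SMB = MC: 136.8 - 0.9Q = 6.0 + Q → Q* = 68.8421.
The welfare-loss triangle has base |Q_m − Q*| and height MEB(Q_m) (the vertical gap between SMB and MC is zero at Q* and MEB at Q_m).
DWL = ½ × 9.8947 × 18.8000 = 93.0102.

DWL = $93.0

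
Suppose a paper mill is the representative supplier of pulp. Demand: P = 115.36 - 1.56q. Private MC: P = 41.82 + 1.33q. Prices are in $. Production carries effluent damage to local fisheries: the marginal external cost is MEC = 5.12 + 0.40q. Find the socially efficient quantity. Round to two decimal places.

q* = 20.80

Social marginal cost = private MC + MEC = 46.94 + 1.73q.
Set SMC = demand: 46.94 + 1.73q = 115.36 - 1.56q → q* = 20.7964.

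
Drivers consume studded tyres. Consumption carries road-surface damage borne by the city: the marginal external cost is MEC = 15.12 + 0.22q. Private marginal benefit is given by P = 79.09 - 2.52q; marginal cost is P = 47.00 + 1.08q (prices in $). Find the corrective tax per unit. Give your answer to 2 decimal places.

tax = $16.10 per unit

Social marginal benefit = demand − MEC = 63.97 - 2.74q.
Set SMB = MC: 63.97 - 2.74q = 47.00 + 1.08q → q* = 4.4424.
The Pigouvian tax equals MEC at q*: 15.12 + 0.22×4.4424 = 16.0973.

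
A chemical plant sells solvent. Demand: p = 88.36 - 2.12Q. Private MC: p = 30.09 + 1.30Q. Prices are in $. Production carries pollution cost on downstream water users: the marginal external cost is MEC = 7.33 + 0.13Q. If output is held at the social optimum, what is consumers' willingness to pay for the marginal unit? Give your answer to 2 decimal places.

P = $57.94

Social marginal cost = private MC + MEC = 37.42 + 1.43Q.
Set SMC = demand: 37.42 + 1.43Q = 88.36 - 2.12Q → Q* = 14.3493.
Consumer price on the demand curve at Q*: 88.36 − 2.12×14.3493 = 57.9395.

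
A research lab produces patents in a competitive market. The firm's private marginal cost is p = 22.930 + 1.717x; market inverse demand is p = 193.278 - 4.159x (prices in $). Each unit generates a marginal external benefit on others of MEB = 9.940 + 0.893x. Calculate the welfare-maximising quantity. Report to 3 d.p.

Social marginal cost = private MC − MEB = 12.990 + 0.824x.
Set SMC = demand: 12.990 + 0.824x = 193.278 - 4.159x → x* = 36.1806.

x* = 36.181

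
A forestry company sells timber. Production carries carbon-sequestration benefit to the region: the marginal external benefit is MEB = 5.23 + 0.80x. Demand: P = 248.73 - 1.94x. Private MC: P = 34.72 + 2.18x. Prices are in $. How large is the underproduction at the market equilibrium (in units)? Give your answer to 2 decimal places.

Market equilibrium (private): 34.72 + 2.18x = 248.73 - 1.94x → x_m = 51.9442.
Social marginal cost = private MC − MEB = 29.49 + 1.38x.
Set SMC = demand: 29.49 + 1.38x = 248.73 - 1.94x → x* = 66.0361.
Gap = |51.9442 − 66.0361| = 14.0919.

14.09 units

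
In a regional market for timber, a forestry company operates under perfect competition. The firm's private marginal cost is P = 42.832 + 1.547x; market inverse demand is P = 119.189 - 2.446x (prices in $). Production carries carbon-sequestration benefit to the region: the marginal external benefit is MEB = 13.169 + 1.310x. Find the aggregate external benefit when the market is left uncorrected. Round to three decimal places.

Market equilibrium (private): 42.832 + 1.547x = 119.189 - 2.446x → x_m = 19.1227.
Total external benefit = ∫₀^{x_m} (13.169 + 1.310x) dx = 13.169×19.1227 + ½×1.310×19.1227² = 491.3457.

$491.346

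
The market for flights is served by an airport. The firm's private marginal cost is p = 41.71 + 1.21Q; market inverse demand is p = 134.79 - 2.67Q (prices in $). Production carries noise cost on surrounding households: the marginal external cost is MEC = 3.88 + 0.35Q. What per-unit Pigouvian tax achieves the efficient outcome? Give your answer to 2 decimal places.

Social marginal cost = private MC + MEC = 45.59 + 1.56Q.
Set SMC = demand: 45.59 + 1.56Q = 134.79 - 2.67Q → Q* = 21.0875.
The Pigouvian tax equals MEC at Q*: 3.88 + 0.35×21.0875 = 11.2606.

tax = $11.26 per unit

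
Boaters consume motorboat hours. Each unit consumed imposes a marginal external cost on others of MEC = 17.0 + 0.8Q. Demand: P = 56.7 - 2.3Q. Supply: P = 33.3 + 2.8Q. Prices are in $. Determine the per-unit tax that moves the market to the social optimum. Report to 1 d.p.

tax = $17.9 per unit

Social marginal benefit = demand − MEC = 39.7 - 3.1Q.
Set SMB = MC: 39.7 - 3.1Q = 33.3 + 2.8Q → Q* = 1.0847.
The Pigouvian tax equals MEC at Q*: 17.0 + 0.8×1.0847 = 17.8678.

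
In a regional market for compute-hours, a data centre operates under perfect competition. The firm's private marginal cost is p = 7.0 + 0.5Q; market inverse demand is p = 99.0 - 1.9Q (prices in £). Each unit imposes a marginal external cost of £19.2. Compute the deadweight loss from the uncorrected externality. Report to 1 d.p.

DWL = £76.8

Market equilibrium (private): 7.0 + 0.5Q = 99.0 - 1.9Q → Q_m = 38.3333.
Social marginal cost = private MC + MEC = 26.2 + 0.5Q.
Set SMC = demand: 26.2 + 0.5Q = 99.0 - 1.9Q → Q* = 30.3333.
Between Q* and Q_m the wedge SMC − demand runs linearly from 0 to MEC(Q_m), so the loss is a triangle.
DWL = ½ × 8.0000 × 19.2000 = 76.8000.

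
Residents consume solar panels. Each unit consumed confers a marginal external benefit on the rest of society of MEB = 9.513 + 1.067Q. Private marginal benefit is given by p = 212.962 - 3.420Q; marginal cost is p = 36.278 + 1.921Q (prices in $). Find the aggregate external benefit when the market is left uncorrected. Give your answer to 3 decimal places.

$898.523

Market equilibrium (private): 36.278 + 1.921Q = 212.962 - 3.420Q → Q_m = 33.0807.
Total external benefit = ∫₀^{Q_m} (9.513 + 1.067Q) dQ = 9.513×33.0807 + ½×1.067×33.0807² = 898.5232.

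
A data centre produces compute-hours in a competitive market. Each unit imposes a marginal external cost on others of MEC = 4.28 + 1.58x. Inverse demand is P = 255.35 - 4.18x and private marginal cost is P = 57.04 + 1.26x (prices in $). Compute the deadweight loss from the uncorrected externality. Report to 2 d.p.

DWL = $272.71

Market equilibrium (private): 57.04 + 1.26x = 255.35 - 4.18x → x_m = 36.4540.
Social marginal cost = private MC + MEC = 61.32 + 2.84x.
Set SMC = demand: 61.32 + 2.84x = 255.35 - 4.18x → x* = 27.6396.
The loss is the area between SMC and demand from x* to x_m; with linear curves that's a triangle of height MEC(x_m).
DWL = ½ × 8.8144 × 61.8774 = 272.7061.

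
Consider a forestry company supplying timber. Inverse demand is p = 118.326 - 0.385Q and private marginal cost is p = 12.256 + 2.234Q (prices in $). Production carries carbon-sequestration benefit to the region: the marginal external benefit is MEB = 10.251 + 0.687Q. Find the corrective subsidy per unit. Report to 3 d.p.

Social marginal cost = private MC − MEB = 2.005 + 1.547Q.
Set SMC = demand: 2.005 + 1.547Q = 118.326 - 0.385Q → Q* = 60.2076.
The Pigouvian subsidy equals MEB at Q*: 10.251 + 0.687×60.2076 = 51.6136.

subsidy = $51.614 per unit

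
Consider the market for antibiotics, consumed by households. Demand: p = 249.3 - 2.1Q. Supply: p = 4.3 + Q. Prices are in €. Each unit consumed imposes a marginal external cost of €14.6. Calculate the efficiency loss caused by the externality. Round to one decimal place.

DWL = €34.4

Market equilibrium (private): 4.3 + Q = 249.3 - 2.1Q → Q_m = 79.0323.
Social marginal benefit = demand − MEC = 234.7 - 2.1Q.
Set SMB = MC: 234.7 - 2.1Q = 4.3 + Q → Q* = 74.3226.
The loss is the area between SMB and MC from Q* to Q_m; with linear curves that's a triangle of height MEC(Q_m).
DWL = ½ × 4.7097 × 14.6000 = 34.3808.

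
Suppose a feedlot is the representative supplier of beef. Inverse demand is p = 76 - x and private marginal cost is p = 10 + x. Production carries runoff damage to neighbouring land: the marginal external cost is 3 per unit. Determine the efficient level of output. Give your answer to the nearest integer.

Social marginal cost = private MC + MEC = 13 + x.
Set SMC = demand: 13 + x = 76 - x → x* = 31.5000.

x* = 32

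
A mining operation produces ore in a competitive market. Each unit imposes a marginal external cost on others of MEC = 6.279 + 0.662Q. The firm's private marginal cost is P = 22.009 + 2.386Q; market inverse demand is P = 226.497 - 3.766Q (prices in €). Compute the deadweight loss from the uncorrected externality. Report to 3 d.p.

DWL = €58.699

Market equilibrium (private): 22.009 + 2.386Q = 226.497 - 3.766Q → Q_m = 33.2393.
Social marginal cost = private MC + MEC = 28.288 + 3.048Q.
Set SMC = demand: 28.288 + 3.048Q = 226.497 - 3.766Q → Q* = 29.0885.
The welfare-loss triangle has base |Q_m − Q*| and height MEC(Q_m) (the vertical gap between SMC and demand is zero at Q* and MEC at Q_m).
DWL = ½ × 4.1508 × 28.2834 = 58.6994.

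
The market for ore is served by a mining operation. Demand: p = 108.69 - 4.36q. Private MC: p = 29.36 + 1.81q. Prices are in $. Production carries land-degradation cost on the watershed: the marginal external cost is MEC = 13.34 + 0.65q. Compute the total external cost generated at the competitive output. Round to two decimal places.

$225.24

Market equilibrium (private): 29.36 + 1.81q = 108.69 - 4.36q → q_m = 12.8574.
Total external cost = ∫₀^{q_m} (13.34 + 0.65q) dq = 13.34×12.8574 + ½×0.65×12.8574² = 225.2444.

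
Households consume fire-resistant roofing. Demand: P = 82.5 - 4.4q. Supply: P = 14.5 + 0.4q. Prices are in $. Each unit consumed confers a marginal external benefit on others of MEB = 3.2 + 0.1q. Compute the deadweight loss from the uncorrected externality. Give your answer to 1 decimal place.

Market equilibrium (private): 14.5 + 0.4q = 82.5 - 4.4q → q_m = 14.1667.
Social marginal benefit = demand + MEB = 85.7 - 4.3q.
Set SMB = MC: 85.7 - 4.3q = 14.5 + 0.4q → q* = 15.1489.
Height of the DWL triangle at q_m is SMB(q_m) − MC(q_m) = MEB(q_m) = 4.6167.
DWL = ½ × 0.9822 × 4.6167 = 2.2673.

DWL = $2.3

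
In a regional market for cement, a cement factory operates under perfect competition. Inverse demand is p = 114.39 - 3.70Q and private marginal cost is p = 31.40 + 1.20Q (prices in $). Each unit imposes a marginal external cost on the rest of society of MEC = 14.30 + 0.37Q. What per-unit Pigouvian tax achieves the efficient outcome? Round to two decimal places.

tax = $19.12 per unit

Social marginal cost = private MC + MEC = 45.70 + 1.57Q.
Set SMC = demand: 45.70 + 1.57Q = 114.39 - 3.70Q → Q* = 13.0342.
The Pigouvian tax equals MEC at Q*: 14.30 + 0.37×13.0342 = 19.1227.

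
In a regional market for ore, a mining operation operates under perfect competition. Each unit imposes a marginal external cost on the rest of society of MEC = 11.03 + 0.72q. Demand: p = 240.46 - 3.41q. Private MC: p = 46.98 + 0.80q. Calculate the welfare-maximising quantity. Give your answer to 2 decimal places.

Social marginal cost = private MC + MEC = 58.01 + 1.52q.
Set SMC = demand: 58.01 + 1.52q = 240.46 - 3.41q → q* = 37.0081.

q* = 37.01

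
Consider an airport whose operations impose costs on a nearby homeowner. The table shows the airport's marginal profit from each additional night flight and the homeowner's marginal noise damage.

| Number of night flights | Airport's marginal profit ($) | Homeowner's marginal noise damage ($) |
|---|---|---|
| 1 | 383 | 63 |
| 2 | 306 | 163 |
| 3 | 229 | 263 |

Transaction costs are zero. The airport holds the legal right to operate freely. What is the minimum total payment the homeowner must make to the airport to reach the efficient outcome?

Left alone the airport would choose level 3 (marginal profit stays positive).
Efficient level: k* = 2 (marginal profit ≥ marginal noise damage through 2).
The homeowner must at least cover the airport's forgone profit from cutting 3→2: 229 = 229.

$229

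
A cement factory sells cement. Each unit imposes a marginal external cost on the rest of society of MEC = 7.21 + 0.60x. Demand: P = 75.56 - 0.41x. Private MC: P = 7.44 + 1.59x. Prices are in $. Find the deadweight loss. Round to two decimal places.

DWL = $146.98

Market equilibrium (private): 7.44 + 1.59x = 75.56 - 0.41x → x_m = 34.0600.
Social marginal cost = private MC + MEC = 14.65 + 2.19x.
Set SMC = demand: 14.65 + 2.19x = 75.56 - 0.41x → x* = 23.4269.
The welfare-loss triangle has base |x_m − x*| and height MEC(x_m) (the vertical gap between SMC and demand is zero at x* and MEC at x_m).
DWL = ½ × 10.6331 × 27.6460 = 146.9813.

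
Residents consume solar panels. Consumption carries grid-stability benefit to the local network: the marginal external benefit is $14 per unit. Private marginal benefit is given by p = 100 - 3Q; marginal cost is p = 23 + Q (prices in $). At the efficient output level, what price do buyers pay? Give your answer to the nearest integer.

P = $32

Social marginal benefit = demand + MEB = 114 - 3Q.
Set SMB = MC: 114 - 3Q = 23 + Q → Q* = 22.7500.
Consumer price on the demand curve at Q*: 100 − 3×22.7500 = 31.7500.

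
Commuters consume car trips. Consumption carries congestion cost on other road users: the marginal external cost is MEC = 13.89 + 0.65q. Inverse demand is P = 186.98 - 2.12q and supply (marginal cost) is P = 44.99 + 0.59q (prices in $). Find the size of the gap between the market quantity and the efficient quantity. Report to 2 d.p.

14.27 units

Market equilibrium (private): 44.99 + 0.59q = 186.98 - 2.12q → q_m = 52.3948.
Social marginal benefit = demand − MEC = 173.09 - 2.77q.
Set SMB = MC: 173.09 - 2.77q = 44.99 + 0.59q → q* = 38.1250.
Gap = |52.3948 − 38.1250| = 14.2698.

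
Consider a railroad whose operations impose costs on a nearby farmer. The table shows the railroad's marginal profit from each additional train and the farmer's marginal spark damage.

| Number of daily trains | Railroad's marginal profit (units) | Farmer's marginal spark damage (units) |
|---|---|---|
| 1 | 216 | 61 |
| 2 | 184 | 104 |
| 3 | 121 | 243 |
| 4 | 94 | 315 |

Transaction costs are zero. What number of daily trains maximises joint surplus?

2

Bargaining reaches the level where marginal profit last exceeds marginal spark damage.
That holds through level 2 (184 ≥ 104) but not at 3 (121 < 243).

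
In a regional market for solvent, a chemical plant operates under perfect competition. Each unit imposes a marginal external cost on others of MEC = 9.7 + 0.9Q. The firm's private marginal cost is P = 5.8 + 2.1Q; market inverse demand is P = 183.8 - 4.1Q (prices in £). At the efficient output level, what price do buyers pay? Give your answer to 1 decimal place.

Social marginal cost = private MC + MEC = 15.5 + 3.0Q.
Set SMC = demand: 15.5 + 3.0Q = 183.8 - 4.1Q → Q* = 23.7042.
Consumer price on the demand curve at Q*: 183.8 − 4.1×23.7042 = 86.6128.

P = £86.6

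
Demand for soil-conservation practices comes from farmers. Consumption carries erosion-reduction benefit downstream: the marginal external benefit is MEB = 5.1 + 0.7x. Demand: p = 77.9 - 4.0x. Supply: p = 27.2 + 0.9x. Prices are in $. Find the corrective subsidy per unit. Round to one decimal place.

Social marginal benefit = demand + MEB = 83.0 - 3.3x.
Set SMB = MC: 83.0 - 3.3x = 27.2 + 0.9x → x* = 13.2857.
The Pigouvian subsidy equals MEB at x*: 5.1 + 0.7×13.2857 = 14.4000.

subsidy = $14.4 per unit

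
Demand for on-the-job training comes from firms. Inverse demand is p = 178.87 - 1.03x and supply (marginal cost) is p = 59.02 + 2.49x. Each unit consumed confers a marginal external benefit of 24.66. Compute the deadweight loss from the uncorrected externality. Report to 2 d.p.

Market equilibrium (private): 59.02 + 2.49x = 178.87 - 1.03x → x_m = 34.0483.
Social marginal benefit = demand + MEB = 203.53 - 1.03x.
Set SMB = MC: 203.53 - 1.03x = 59.02 + 2.49x → x* = 41.0540.
Height of the DWL triangle at x_m is SMB(x_m) − MC(x_m) = MEB(x_m) = 24.6600.
DWL = ½ × 7.0057 × 24.6600 = 86.3803.

DWL = 86.38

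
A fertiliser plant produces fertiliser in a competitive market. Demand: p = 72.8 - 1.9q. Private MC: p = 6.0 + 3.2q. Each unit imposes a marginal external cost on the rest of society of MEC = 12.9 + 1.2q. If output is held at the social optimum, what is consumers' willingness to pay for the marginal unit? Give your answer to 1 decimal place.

Social marginal cost = private MC + MEC = 18.9 + 4.4q.
Set SMC = demand: 18.9 + 4.4q = 72.8 - 1.9q → q* = 8.5556.
Consumer price on the demand curve at q*: 72.8 − 1.9×8.5556 = 56.5444.

P = 56.5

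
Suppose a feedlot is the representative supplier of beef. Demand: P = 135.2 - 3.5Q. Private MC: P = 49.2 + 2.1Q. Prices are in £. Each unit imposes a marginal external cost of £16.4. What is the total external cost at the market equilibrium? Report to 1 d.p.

Market equilibrium (private): 49.2 + 2.1Q = 135.2 - 3.5Q → Q_m = 15.3571.
Total external cost = MEC × Q_m = 16.4 × 15.3571 = 251.8564.

£251.9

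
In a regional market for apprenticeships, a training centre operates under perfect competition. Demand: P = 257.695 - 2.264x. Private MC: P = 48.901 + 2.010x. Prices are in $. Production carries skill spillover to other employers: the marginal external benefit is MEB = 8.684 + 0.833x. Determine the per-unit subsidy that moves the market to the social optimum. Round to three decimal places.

subsidy = $61.331 per unit

Social marginal cost = private MC − MEB = 40.217 + 1.177x.
Set SMC = demand: 40.217 + 1.177x = 257.695 - 2.264x → x* = 63.2020.
The Pigouvian subsidy equals MEB at x*: 8.684 + 0.833×63.2020 = 61.3313.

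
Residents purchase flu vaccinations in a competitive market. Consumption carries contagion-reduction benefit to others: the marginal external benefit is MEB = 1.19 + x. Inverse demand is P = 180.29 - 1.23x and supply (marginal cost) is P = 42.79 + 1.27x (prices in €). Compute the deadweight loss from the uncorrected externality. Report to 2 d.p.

Market equilibrium (private): 42.79 + 1.27x = 180.29 - 1.23x → x_m = 55.0000.
Social marginal benefit = demand + MEB = 181.48 - 0.23x.
Set SMB = MC: 181.48 - 0.23x = 42.79 + 1.27x → x* = 92.4600.
The welfare-loss triangle has base |x_m − x*| and height MEB(x_m) (the vertical gap between SMB and MC is zero at x* and MEB at x_m).
DWL = ½ × 37.4600 × 56.1900 = 1052.4387.

DWL = €1052.44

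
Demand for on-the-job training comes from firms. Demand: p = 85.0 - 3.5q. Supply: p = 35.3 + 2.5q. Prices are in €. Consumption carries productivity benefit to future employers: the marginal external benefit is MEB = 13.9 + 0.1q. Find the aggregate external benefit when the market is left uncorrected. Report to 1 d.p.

€118.6

Market equilibrium (private): 35.3 + 2.5q = 85.0 - 3.5q → q_m = 8.2833.
Total external benefit = ∫₀^{q_m} (13.9 + 0.1q) dq = 13.9×8.2833 + ½×0.1×8.2833² = 118.5685.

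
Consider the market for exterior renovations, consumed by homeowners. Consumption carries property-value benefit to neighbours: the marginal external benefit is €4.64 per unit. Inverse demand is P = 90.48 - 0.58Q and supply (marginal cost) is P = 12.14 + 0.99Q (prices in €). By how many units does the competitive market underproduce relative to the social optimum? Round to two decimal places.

2.96 units

Market equilibrium (private): 12.14 + 0.99Q = 90.48 - 0.58Q → Q_m = 49.8981.
Social marginal benefit = demand + MEB = 95.12 - 0.58Q.
Set SMB = MC: 95.12 - 0.58Q = 12.14 + 0.99Q → Q* = 52.8535.
Gap = |49.8981 − 52.8535| = 2.9554.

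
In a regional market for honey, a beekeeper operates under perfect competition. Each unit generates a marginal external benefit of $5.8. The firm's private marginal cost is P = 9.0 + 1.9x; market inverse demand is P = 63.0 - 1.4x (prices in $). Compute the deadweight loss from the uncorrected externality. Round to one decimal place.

Market equilibrium (private): 9.0 + 1.9x = 63.0 - 1.4x → x_m = 16.3636.
Social marginal cost = private MC − MEB = 3.2 + 1.9x.
Set SMC = demand: 3.2 + 1.9x = 63.0 - 1.4x → x* = 18.1212.
Between x* and x_m the wedge demand − SMC runs linearly from 0 to MEB(x_m), so the loss is a triangle.
DWL = ½ × 1.7576 × 5.8000 = 5.0970.

DWL = $5.1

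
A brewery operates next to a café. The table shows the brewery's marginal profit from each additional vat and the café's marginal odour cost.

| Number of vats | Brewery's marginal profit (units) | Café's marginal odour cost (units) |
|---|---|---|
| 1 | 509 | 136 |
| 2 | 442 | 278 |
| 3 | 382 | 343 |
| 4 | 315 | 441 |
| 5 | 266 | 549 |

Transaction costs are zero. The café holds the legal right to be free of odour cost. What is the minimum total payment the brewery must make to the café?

Efficient level: marginal profit ≥ marginal odour cost through level 3, so k* = 3.
With the café holding the right, the brewery must at least compensate total damage at k*: 136 + 278 + 343 = 757.

757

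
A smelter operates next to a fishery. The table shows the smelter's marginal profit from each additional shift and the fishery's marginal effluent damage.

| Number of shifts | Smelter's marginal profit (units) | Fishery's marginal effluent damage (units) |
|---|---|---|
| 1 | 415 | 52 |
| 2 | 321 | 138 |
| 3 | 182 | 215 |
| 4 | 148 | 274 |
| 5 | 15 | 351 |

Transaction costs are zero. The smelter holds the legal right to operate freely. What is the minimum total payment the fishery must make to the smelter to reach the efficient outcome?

Left alone the smelter would choose level 5 (marginal profit stays positive).
Efficient level: k* = 2 (marginal profit ≥ marginal effluent damage through 2).
The fishery must at least cover the smelter's forgone profit from cutting 5→2: 182 + 148 + 15 = 345.

345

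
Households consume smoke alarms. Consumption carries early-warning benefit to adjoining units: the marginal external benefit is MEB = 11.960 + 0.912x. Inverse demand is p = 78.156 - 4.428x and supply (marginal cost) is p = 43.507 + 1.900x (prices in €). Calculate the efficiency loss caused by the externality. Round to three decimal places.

Market equilibrium (private): 43.507 + 1.900x = 78.156 - 4.428x → x_m = 5.4755.
Social marginal benefit = demand + MEB = 90.116 - 3.516x.
Set SMB = MC: 90.116 - 3.516x = 43.507 + 1.900x → x* = 8.6058.
The welfare-loss triangle has base |x_m − x*| and height MEB(x_m) (the vertical gap between SMB and MC is zero at x* and MEB at x_m).
DWL = ½ × 3.1303 × 16.9537 = 26.5351.

DWL = €26.535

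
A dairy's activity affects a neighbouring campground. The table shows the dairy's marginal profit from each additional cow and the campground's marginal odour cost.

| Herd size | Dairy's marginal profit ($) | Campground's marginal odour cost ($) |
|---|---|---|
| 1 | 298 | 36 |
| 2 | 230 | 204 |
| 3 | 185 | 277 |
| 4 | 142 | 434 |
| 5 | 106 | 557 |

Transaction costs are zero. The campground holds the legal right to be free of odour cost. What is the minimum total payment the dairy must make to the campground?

$240

Efficient level: marginal profit ≥ marginal odour cost through level 2, so k* = 2.
With the campground holding the right, the dairy must at least compensate total damage at k*: 36 + 204 = 240.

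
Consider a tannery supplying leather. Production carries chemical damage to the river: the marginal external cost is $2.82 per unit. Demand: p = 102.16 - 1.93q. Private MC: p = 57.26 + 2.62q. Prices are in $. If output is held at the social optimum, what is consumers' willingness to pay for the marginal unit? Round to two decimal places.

P = $84.31

Social marginal cost = private MC + MEC = 60.08 + 2.62q.
Set SMC = demand: 60.08 + 2.62q = 102.16 - 1.93q → q* = 9.2484.
Consumer price on the demand curve at q*: 102.16 − 1.93×9.2484 = 84.3106.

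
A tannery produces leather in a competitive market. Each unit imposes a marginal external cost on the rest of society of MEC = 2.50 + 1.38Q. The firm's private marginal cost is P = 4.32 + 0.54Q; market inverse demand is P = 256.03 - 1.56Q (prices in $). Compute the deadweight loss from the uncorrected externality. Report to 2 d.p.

DWL = $4050.80

Market equilibrium (private): 4.32 + 0.54Q = 256.03 - 1.56Q → Q_m = 119.8619.
Social marginal cost = private MC + MEC = 6.82 + 1.92Q.
Set SMC = demand: 6.82 + 1.92Q = 256.03 - 1.56Q → Q* = 71.6121.
The loss is the area between SMC and demand from Q* to Q_m; with linear curves that's a triangle of height MEC(Q_m).
DWL = ½ × 48.2498 × 167.9094 = 4050.7975.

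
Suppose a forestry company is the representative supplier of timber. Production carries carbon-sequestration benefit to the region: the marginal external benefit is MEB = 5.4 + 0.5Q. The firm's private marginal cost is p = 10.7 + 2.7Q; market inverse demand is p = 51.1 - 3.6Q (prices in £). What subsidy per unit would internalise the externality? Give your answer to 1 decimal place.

Social marginal cost = private MC − MEB = 5.3 + 2.2Q.
Set SMC = demand: 5.3 + 2.2Q = 51.1 - 3.6Q → Q* = 7.8966.
The Pigouvian subsidy equals MEB at Q*: 5.4 + 0.5×7.8966 = 9.3483.

subsidy = £9.3 per unit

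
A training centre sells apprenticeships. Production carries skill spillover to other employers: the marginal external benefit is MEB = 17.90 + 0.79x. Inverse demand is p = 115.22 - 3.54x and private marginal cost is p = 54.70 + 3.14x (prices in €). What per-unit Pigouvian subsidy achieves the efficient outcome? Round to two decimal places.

Social marginal cost = private MC − MEB = 36.80 + 2.35x.
Set SMC = demand: 36.80 + 2.35x = 115.22 - 3.54x → x* = 13.3141.
The Pigouvian subsidy equals MEB at x*: 17.90 + 0.79×13.3141 = 28.4181.

subsidy = €28.42 per unit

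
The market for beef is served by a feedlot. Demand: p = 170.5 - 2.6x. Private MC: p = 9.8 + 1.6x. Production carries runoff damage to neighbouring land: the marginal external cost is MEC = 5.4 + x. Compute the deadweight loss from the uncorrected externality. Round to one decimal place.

Market equilibrium (private): 9.8 + 1.6x = 170.5 - 2.6x → x_m = 38.2619.
Social marginal cost = private MC + MEC = 15.2 + 2.6x.
Set SMC = demand: 15.2 + 2.6x = 170.5 - 2.6x → x* = 29.8654.
Height of the DWL triangle at x_m is SMC(x_m) − demand(x_m) = MEC(x_m) = 43.6619.
DWL = ½ × 8.3965 × 43.6619 = 183.3036.

DWL = 183.3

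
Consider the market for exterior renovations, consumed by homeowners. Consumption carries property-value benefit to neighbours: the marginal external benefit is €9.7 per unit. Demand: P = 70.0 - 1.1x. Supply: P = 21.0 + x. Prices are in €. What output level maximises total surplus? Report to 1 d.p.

x* = 28.0

Social marginal benefit = demand + MEB = 79.7 - 1.1x.
Set SMB = MC: 79.7 - 1.1x = 21.0 + x → x* = 27.9524.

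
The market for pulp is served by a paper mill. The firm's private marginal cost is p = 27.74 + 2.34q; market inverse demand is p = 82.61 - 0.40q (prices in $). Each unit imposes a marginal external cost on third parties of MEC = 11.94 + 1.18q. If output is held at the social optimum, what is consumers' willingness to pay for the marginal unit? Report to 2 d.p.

Social marginal cost = private MC + MEC = 39.68 + 3.52q.
Set SMC = demand: 39.68 + 3.52q = 82.61 - 0.40q → q* = 10.9515.
Consumer price on the demand curve at q*: 82.61 − 0.40×10.9515 = 78.2294.

P = $78.23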